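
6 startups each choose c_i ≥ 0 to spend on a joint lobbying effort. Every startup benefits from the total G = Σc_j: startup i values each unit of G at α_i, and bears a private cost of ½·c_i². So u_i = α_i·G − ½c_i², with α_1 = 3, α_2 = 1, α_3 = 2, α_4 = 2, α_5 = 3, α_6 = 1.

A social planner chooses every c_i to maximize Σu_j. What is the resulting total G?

72

Planner FOC: ∂(Σu_j)/∂c_i = (Σα_j) − c_i = 0, so c_i^SO = Σα_j = 12 for every i; G^SO = 72.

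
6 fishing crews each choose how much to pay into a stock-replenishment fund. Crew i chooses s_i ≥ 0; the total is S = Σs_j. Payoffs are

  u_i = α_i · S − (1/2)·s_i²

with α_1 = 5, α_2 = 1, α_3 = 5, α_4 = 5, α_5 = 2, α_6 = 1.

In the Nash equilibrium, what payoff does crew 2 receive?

18.5

Crew i's FOC: ∂u_i/∂s_i = α_i − s_i = 0, so s_i* = α_i.
NE contributions = (5, 1, 5, 5, 2, 1); S = 19.
u_2 = α_2·S − ½·(s_2)² = 1·19 − ½·1² = 18.5.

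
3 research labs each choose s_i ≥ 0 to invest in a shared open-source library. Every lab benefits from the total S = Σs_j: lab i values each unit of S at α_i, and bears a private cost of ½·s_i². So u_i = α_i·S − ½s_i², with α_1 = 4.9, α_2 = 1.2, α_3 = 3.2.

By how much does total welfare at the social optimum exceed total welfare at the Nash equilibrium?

61.09

Lab i's FOC: ∂u_i/∂s_i = α_i − s_i = 0, so s_i* = α_i.
NE contributions = (4.9, 1.2, 3.2); S = 9.3.
W^NE = (Σα)·S − ½Σα_i² = 9.3² − ½·35.69 = 68.645.
Planner sets s_i = Σα_j = 9.3 for every i, so S^SO = 3·9.3 = 27.9.
W^SO = (Σα)·S^SO − ½·3·(Σα)² = (3/2)·9.3² = 129.735.
Deadweight loss = W^SO − W^NE = 61.09.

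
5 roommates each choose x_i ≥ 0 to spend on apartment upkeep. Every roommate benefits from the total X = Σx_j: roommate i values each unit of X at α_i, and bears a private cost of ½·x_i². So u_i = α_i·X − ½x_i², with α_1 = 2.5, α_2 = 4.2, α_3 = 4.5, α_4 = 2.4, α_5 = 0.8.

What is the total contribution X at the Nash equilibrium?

14.4

Roommate i's FOC: ∂u_i/∂x_i = α_i − x_i = 0, so x_i* = α_i.
NE contributions = (2.5, 4.2, 4.5, 2.4, 0.8); X = 14.4.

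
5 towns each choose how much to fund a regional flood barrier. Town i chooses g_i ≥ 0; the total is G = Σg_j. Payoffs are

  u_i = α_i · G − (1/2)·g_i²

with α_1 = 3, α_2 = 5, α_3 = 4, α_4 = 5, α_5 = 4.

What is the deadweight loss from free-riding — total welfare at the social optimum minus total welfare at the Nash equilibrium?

707

Town i's FOC: ∂u_i/∂g_i = α_i − g_i = 0, so g_i* = α_i.
NE contributions = (3, 5, 4, 5, 4); G = 21.
W^NE = (Σα)·G − ½Σα_i² = 21² − ½·91 = 395.5.
Planner sets g_i = Σα_j = 21 for every i, so G^SO = 5·21 = 105.
W^SO = (Σα)·G^SO − ½·5·(Σα)² = (5/2)·21² = 1102.5.
Deadweight loss = W^SO − W^NE = 707.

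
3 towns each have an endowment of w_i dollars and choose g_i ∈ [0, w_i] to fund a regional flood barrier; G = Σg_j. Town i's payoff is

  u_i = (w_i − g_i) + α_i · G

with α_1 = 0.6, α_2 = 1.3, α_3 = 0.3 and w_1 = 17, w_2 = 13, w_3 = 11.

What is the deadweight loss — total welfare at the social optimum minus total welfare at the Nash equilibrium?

∂u_i/∂g_i = α_i − 1, so town i contributes w_i if α_i > 1, else 0.
α_i > 1 for i ∈ {2}; NE contributions (0, 13, 0), G = 13.
W^NE = Σw_i − G^NE + (Σα_i)·G^NE = 41 + 1.2·13 = 56.6.
Planner: ∂(Σu_j)/∂g_i = Σα_j − 1 = 1.2 > 0, so everyone contributes w_i; G^SO = 41, W^SO = 41 + 1.2·41 = 90.2.
Deadweight loss = 33.6.

33.6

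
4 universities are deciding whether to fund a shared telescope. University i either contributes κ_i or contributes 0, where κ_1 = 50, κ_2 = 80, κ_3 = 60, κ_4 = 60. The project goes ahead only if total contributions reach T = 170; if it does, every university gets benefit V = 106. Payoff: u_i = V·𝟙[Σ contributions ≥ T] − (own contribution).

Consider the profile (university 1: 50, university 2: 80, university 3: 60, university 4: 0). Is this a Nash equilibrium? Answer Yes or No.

Yes

Total = 190 ≥ 170: provided.
University 1 (pledges 50, payoff 56): dropping to 0 → total 140, payoff 0. No gain.
University 2 (pledges 80, payoff 26): dropping to 0 → total 110, payoff 0. No gain.
University 3 (pledges 60, payoff 46): dropping to 0 → total 130, payoff 0. No gain.
University 4 (pledges 0, payoff 106): pledging 60 → total 250, payoff 46. No gain.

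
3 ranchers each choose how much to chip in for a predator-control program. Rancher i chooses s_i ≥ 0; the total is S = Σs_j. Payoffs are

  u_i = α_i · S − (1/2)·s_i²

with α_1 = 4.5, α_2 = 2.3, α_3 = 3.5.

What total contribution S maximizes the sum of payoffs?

30.9

Planner FOC: ∂(Σu_j)/∂s_i = (Σα_j) − s_i = 0, so s_i^SO = Σα_j = 10.3 for every i; S^SO = 30.9.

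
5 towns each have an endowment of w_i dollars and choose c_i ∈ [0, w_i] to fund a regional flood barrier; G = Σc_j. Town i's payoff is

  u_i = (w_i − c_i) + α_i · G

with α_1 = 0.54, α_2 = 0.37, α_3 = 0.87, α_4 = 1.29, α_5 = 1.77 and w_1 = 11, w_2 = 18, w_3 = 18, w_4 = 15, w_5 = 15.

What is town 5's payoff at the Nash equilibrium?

53.1

∂u_i/∂c_i = α_i − 1, so town i contributes w_i if α_i > 1, else 0.
α_i > 1 for i ∈ {4, 5}; NE contributions (0, 0, 0, 15, 15), G = 30.
u_5 = (15 − 15) + 1.77·30 = 53.1.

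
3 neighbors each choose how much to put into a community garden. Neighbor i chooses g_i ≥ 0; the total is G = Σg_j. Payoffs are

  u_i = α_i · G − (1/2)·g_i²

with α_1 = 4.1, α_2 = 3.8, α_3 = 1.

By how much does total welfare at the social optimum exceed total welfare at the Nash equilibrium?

Neighbor i's FOC: ∂u_i/∂g_i = α_i − g_i = 0, so g_i* = α_i.
NE contributions = (4.1, 3.8, 1); G = 8.9.
W^NE = (Σα)·G − ½Σα_i² = 8.9² − ½·32.25 = 63.085.
Planner sets g_i = Σα_j = 8.9 for every i, so G^SO = 3·8.9 = 26.7.
W^SO = (Σα)·G^SO − ½·3·(Σα)² = (3/2)·8.9² = 118.815.
Deadweight loss = W^SO − W^NE = 55.73.

55.73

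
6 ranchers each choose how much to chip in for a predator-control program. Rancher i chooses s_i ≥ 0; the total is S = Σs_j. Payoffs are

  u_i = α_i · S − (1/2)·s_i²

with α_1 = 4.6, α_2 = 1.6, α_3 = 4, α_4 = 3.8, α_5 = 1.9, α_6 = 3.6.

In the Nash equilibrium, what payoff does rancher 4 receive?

66.88

Rancher i's FOC: ∂u_i/∂s_i = α_i − s_i = 0, so s_i* = α_i.
NE contributions = (4.6, 1.6, 4, 3.8, 1.9, 3.6); S = 19.5.
u_4 = α_4·S − ½·(s_4)² = 3.8·19.5 − ½·3.8² = 66.88.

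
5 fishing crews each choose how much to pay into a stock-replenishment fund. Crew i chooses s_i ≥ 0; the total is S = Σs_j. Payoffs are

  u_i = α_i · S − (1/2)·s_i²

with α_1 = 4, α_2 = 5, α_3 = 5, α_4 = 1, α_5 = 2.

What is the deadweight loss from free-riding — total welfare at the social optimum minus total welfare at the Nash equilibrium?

Crew i's FOC: ∂u_i/∂s_i = α_i − s_i = 0, so s_i* = α_i.
NE contributions = (4, 5, 5, 1, 2); S = 17.
W^NE = (Σα)·S − ½Σα_i² = 17² − ½·71 = 253.5.
Planner sets s_i = Σα_j = 17 for every i, so S^SO = 5·17 = 85.
W^SO = (Σα)·S^SO − ½·5·(Σα)² = (5/2)·17² = 722.5.
Deadweight loss = W^SO − W^NE = 469.

469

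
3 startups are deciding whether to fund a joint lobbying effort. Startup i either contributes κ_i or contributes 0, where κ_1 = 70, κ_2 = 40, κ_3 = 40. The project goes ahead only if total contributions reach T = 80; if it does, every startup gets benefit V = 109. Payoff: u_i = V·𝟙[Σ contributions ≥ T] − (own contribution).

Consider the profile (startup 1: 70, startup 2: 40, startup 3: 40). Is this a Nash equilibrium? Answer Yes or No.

No

Total = 150 ≥ 80: provided.
Startup 1 (pledges 70, payoff 39): dropping to 0 → total 80, payoff 109. Profitable deviation.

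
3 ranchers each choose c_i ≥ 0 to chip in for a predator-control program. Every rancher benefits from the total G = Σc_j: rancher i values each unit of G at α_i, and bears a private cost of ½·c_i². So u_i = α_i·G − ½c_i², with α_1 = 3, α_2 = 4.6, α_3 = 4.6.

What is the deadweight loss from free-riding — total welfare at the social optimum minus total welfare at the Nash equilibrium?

100.08

Rancher i's FOC: ∂u_i/∂c_i = α_i − c_i = 0, so c_i* = α_i.
NE contributions = (3, 4.6, 4.6); G = 12.2.
W^NE = (Σα)·G − ½Σα_i² = 12.2² − ½·51.32 = 123.18.
Planner sets c_i = Σα_j = 12.2 for every i, so G^SO = 3·12.2 = 36.6.
W^SO = (Σα)·G^SO − ½·3·(Σα)² = (3/2)·12.2² = 223.26.
Deadweight loss = W^SO − W^NE = 100.08.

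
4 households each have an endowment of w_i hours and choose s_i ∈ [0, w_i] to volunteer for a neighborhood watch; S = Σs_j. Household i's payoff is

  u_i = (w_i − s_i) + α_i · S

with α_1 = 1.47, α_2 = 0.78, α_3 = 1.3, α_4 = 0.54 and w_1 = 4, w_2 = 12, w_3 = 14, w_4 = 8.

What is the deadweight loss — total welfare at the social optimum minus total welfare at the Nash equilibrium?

61.8

∂u_i/∂s_i = α_i − 1, so household i contributes w_i if α_i > 1, else 0.
α_i > 1 for i ∈ {1, 3}; NE contributions (4, 0, 14, 0), S = 18.
W^NE = Σw_i − S^NE + (Σα_i)·S^NE = 38 + 3.09·18 = 93.62.
Planner: ∂(Σu_j)/∂s_i = Σα_j − 1 = 3.09 > 0, so everyone contributes w_i; S^SO = 38, W^SO = 38 + 3.09·38 = 155.42.
Deadweight loss = 61.8.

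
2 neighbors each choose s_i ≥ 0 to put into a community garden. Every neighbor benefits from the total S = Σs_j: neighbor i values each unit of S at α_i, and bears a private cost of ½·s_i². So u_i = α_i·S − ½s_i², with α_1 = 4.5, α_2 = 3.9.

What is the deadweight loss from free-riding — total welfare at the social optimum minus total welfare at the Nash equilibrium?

17.73

Neighbor i's FOC: ∂u_i/∂s_i = α_i − s_i = 0, so s_i* = α_i.
NE contributions = (4.5, 3.9); S = 8.4.
W^NE = (Σα)·S − ½Σα_i² = 8.4² − ½·35.46 = 52.83.
Planner sets s_i = Σα_j = 8.4 for every i, so S^SO = 2·8.4 = 16.8.
W^SO = (Σα)·S^SO − ½·2·(Σα)² = (2/2)·8.4² = 70.56.
Deadweight loss = W^SO − W^NE = 17.73.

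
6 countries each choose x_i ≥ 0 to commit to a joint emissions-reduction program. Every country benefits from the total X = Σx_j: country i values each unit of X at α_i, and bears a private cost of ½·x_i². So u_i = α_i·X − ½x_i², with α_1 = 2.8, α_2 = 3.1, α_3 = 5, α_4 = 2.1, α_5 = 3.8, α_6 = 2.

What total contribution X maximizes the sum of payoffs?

Planner FOC: ∂(Σu_j)/∂x_i = (Σα_j) − x_i = 0, so x_i^SO = Σα_j = 18.8 for every i; X^SO = 112.8.

112.8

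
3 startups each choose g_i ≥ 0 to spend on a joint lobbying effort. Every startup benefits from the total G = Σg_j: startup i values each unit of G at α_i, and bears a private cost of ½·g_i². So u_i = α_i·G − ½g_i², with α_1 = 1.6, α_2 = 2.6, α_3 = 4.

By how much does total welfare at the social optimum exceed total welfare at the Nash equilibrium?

Startup i's FOC: ∂u_i/∂g_i = α_i − g_i = 0, so g_i* = α_i.
NE contributions = (1.6, 2.6, 4); G = 8.2.
W^NE = (Σα)·G − ½Σα_i² = 8.2² − ½·25.32 = 54.58.
Planner sets g_i = Σα_j = 8.2 for every i, so G^SO = 3·8.2 = 24.6.
W^SO = (Σα)·G^SO − ½·3·(Σα)² = (3/2)·8.2² = 100.86.
Deadweight loss = W^SO − W^NE = 46.28.

46.28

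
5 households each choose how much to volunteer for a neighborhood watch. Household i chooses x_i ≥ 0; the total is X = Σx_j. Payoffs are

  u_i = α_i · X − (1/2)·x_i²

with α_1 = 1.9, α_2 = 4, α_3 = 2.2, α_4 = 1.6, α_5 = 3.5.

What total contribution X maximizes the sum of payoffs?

66

Planner FOC: ∂(Σu_j)/∂x_i = (Σα_j) − x_i = 0, so x_i^SO = Σα_j = 13.2 for every i; X^SO = 66.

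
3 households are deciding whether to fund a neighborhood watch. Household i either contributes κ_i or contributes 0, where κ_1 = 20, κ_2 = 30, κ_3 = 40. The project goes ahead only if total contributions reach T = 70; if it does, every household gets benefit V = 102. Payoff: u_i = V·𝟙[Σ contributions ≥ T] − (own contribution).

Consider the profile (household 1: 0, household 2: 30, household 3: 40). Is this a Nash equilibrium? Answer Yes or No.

Total = 70 ≥ 70: provided.
Household 1 (pledges 0, payoff 102): pledging 20 → total 90, payoff 82. No gain.
Household 2 (pledges 30, payoff 72): dropping to 0 → total 40, payoff 0. No gain.
Household 3 (pledges 40, payoff 62): dropping to 0 → total 30, payoff 0. No gain.

Yes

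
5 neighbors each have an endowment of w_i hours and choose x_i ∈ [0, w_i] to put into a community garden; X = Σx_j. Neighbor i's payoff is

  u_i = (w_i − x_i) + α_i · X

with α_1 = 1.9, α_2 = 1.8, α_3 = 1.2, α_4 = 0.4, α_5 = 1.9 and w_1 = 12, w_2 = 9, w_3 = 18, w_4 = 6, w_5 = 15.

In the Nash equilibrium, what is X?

54

∂u_i/∂x_i = α_i − 1, so neighbor i contributes w_i if α_i > 1, else 0.
α_i > 1 for i ∈ {1, 2, 3, 5}; NE contributions (12, 9, 18, 0, 15), X = 54.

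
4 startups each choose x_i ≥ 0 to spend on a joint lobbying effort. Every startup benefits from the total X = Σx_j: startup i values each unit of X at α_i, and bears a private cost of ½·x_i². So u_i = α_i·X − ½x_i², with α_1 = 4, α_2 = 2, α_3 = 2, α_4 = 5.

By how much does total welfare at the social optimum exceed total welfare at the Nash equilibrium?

Startup i's FOC: ∂u_i/∂x_i = α_i − x_i = 0, so x_i* = α_i.
NE contributions = (4, 2, 2, 5); X = 13.
W^NE = (Σα)·X − ½Σα_i² = 13² − ½·49 = 144.5.
Planner sets x_i = Σα_j = 13 for every i, so X^SO = 4·13 = 52.
W^SO = (Σα)·X^SO − ½·4·(Σα)² = (4/2)·13² = 338.
Deadweight loss = W^SO − W^NE = 193.5.

193.5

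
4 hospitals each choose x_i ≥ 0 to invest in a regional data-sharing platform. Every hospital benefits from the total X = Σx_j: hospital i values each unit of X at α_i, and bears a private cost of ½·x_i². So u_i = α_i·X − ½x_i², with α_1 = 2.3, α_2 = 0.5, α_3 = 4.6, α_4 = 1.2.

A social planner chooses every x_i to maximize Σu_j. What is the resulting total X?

34.4

Planner FOC: ∂(Σu_j)/∂x_i = (Σα_j) − x_i = 0, so x_i^SO = Σα_j = 8.6 for every i; X^SO = 34.4.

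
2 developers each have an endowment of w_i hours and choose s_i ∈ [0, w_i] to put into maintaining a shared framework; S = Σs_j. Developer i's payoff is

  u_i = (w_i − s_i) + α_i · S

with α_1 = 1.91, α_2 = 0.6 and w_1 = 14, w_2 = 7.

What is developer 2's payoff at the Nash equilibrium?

15.4

∂u_i/∂s_i = α_i − 1, so developer i contributes w_i if α_i > 1, else 0.
α_i > 1 for i ∈ {1}; NE contributions (14, 0), S = 14.
u_2 = (7 − 0) + 0.6·14 = 15.4.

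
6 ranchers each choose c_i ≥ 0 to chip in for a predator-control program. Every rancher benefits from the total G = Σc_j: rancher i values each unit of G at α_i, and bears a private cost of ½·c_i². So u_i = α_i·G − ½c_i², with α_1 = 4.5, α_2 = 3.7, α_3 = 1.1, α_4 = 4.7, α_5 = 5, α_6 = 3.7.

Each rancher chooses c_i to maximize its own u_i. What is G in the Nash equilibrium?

22.7

Rancher i's FOC: ∂u_i/∂c_i = α_i − c_i = 0, so c_i* = α_i.
NE contributions = (4.5, 3.7, 1.1, 4.7, 5, 3.7); G = 22.7.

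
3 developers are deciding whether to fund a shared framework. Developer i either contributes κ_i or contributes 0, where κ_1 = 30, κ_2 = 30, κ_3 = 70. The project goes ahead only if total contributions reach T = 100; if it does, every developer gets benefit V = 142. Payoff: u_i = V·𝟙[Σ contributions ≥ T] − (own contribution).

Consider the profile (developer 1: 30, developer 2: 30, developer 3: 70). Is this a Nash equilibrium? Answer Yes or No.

No

Total = 130 ≥ 100: provided.
Developer 1 (pledges 30, payoff 112): dropping to 0 → total 100, payoff 142. Profitable deviation.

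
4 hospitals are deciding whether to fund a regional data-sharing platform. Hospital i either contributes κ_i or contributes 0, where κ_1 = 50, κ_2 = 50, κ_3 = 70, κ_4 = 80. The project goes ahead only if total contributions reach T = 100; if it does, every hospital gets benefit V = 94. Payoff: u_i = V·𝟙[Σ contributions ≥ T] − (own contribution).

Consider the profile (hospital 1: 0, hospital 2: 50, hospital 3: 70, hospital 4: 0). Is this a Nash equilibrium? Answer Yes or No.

Total = 120 ≥ 100: provided.
Hospital 1 (pledges 0, payoff 94): pledging 50 → total 170, payoff 44. No gain.
Hospital 2 (pledges 50, payoff 44): dropping to 0 → total 70, payoff 0. No gain.
Hospital 3 (pledges 70, payoff 24): dropping to 0 → total 50, payoff 0. No gain.
Hospital 4 (pledges 0, payoff 94): pledging 80 → total 200, payoff 14. No gain.

Yes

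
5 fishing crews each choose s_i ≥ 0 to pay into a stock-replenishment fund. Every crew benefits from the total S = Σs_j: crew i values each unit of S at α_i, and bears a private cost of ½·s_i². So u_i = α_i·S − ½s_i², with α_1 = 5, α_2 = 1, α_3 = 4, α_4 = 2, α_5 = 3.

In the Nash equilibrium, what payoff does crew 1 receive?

Crew i's FOC: ∂u_i/∂s_i = α_i − s_i = 0, so s_i* = α_i.
NE contributions = (5, 1, 4, 2, 3); S = 15.
u_1 = α_1·S − ½·(s_1)² = 5·15 − ½·5² = 62.5.

62.5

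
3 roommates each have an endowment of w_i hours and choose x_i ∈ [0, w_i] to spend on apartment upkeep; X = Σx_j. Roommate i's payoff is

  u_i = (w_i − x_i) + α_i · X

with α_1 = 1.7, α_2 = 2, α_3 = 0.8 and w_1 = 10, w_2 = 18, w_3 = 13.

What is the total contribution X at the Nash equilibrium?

28

∂u_i/∂x_i = α_i − 1, so roommate i contributes w_i if α_i > 1, else 0.
α_i > 1 for i ∈ {1, 2}; NE contributions (10, 18, 0), X = 28.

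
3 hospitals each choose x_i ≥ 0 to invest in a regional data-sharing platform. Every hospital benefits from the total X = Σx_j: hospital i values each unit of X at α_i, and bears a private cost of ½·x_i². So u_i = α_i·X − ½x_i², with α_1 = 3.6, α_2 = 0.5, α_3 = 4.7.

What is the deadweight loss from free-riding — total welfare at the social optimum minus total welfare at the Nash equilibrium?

Hospital i's FOC: ∂u_i/∂x_i = α_i − x_i = 0, so x_i* = α_i.
NE contributions = (3.6, 0.5, 4.7); X = 8.8.
W^NE = (Σα)·X − ½Σα_i² = 8.8² − ½·35.3 = 59.79.
Planner sets x_i = Σα_j = 8.8 for every i, so X^SO = 3·8.8 = 26.4.
W^SO = (Σα)·X^SO − ½·3·(Σα)² = (3/2)·8.8² = 116.16.
Deadweight loss = W^SO − W^NE = 56.37.

56.37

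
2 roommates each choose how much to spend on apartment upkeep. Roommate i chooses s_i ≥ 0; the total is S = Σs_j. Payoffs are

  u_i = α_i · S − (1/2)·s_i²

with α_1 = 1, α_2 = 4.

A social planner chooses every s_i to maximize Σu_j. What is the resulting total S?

10

Planner FOC: ∂(Σu_j)/∂s_i = (Σα_j) − s_i = 0, so s_i^SO = Σα_j = 5 for every i; S^SO = 10.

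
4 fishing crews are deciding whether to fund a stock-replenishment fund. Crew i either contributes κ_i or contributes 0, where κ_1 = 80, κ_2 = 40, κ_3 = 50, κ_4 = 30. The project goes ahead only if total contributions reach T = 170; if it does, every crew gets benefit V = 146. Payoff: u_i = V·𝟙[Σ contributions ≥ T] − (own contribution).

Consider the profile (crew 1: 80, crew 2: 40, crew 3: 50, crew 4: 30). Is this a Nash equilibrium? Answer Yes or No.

Total = 200 ≥ 170: provided.
Crew 1 (pledges 80, payoff 66): dropping to 0 → total 120, payoff 0. No gain.
Crew 2 (pledges 40, payoff 106): dropping to 0 → total 160, payoff 0. No gain.
Crew 3 (pledges 50, payoff 96): dropping to 0 → total 150, payoff 0. No gain.
Crew 4 (pledges 30, payoff 116): dropping to 0 → total 170, payoff 146. Profitable deviation.

No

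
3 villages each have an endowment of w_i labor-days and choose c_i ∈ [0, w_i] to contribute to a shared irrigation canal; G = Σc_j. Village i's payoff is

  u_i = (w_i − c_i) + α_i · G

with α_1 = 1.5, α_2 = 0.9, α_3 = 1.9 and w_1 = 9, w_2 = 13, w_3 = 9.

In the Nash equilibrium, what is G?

18

∂u_i/∂c_i = α_i − 1, so village i contributes w_i if α_i > 1, else 0.
α_i > 1 for i ∈ {1, 3}; NE contributions (9, 0, 9), G = 18.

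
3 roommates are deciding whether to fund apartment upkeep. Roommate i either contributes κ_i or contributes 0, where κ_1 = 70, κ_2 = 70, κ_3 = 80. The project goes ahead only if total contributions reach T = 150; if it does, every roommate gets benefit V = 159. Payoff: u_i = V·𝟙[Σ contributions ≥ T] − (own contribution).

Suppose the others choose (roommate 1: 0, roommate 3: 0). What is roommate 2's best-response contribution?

Others' total = 0. Even contributing 70 gives 70 < 150: no benefit either way.
Best response: 0.

0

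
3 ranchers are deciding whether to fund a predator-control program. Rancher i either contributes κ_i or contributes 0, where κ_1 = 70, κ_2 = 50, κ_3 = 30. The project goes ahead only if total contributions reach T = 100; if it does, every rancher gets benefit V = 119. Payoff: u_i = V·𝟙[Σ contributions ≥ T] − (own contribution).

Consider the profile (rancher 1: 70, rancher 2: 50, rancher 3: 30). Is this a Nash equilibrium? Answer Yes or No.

Total = 150 ≥ 100: provided.
Rancher 1 (pledges 70, payoff 49): dropping to 0 → total 80, payoff 0. No gain.
Rancher 2 (pledges 50, payoff 69): dropping to 0 → total 100, payoff 119. Profitable deviation.

No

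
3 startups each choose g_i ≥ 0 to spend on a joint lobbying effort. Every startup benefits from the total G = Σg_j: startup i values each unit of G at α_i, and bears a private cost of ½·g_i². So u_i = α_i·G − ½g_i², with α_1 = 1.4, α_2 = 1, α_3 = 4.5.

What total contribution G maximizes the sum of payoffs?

Planner FOC: ∂(Σu_j)/∂g_i = (Σα_j) − g_i = 0, so g_i^SO = Σα_j = 6.9 for every i; G^SO = 20.7.

20.7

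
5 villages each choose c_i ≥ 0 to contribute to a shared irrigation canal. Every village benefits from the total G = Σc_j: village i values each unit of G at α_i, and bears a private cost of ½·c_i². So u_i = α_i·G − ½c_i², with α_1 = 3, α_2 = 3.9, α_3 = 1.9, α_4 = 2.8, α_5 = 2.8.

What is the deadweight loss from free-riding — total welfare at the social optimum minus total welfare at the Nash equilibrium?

Village i's FOC: ∂u_i/∂c_i = α_i − c_i = 0, so c_i* = α_i.
NE contributions = (3, 3.9, 1.9, 2.8, 2.8); G = 14.4.
W^NE = (Σα)·G − ½Σα_i² = 14.4² − ½·43.5 = 185.61.
Planner sets c_i = Σα_j = 14.4 for every i, so G^SO = 5·14.4 = 72.
W^SO = (Σα)·G^SO − ½·5·(Σα)² = (5/2)·14.4² = 518.4.
Deadweight loss = W^SO − W^NE = 332.79.

332.79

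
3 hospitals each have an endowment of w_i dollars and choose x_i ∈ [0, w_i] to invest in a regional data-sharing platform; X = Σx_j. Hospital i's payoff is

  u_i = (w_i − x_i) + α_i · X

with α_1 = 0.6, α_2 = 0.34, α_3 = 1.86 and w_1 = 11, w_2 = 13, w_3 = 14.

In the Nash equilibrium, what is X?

14

∂u_i/∂x_i = α_i − 1, so hospital i contributes w_i if α_i > 1, else 0.
α_i > 1 for i ∈ {3}; NE contributions (0, 0, 14), X = 14.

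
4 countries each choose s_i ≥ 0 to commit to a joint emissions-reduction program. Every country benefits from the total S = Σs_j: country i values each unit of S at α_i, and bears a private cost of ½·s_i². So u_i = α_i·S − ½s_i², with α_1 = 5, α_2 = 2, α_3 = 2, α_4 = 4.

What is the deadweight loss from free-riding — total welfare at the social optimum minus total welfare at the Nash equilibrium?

Country i's FOC: ∂u_i/∂s_i = α_i − s_i = 0, so s_i* = α_i.
NE contributions = (5, 2, 2, 4); S = 13.
W^NE = (Σα)·S − ½Σα_i² = 13² − ½·49 = 144.5.
Planner sets s_i = Σα_j = 13 for every i, so S^SO = 4·13 = 52.
W^SO = (Σα)·S^SO − ½·4·(Σα)² = (4/2)·13² = 338.
Deadweight loss = W^SO − W^NE = 193.5.

193.5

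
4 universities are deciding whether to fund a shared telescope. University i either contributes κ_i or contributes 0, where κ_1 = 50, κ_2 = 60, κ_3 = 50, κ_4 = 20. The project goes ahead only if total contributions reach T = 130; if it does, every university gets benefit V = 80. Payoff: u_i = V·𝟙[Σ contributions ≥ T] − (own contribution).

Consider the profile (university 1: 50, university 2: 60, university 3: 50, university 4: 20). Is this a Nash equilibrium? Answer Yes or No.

Total = 180 ≥ 130: provided.
University 1 (pledges 50, payoff 30): dropping to 0 → total 130, payoff 80. Profitable deviation.

No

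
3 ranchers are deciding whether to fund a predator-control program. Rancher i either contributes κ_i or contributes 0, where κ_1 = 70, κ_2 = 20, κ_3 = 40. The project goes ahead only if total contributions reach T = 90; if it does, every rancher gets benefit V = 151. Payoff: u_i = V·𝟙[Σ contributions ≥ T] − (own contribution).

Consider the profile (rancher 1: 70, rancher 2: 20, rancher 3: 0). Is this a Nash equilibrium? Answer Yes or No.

Total = 90 ≥ 90: provided.
Rancher 1 (pledges 70, payoff 81): dropping to 0 → total 20, payoff 0. No gain.
Rancher 2 (pledges 20, payoff 131): dropping to 0 → total 70, payoff 0. No gain.
Rancher 3 (pledges 0, payoff 151): pledging 40 → total 130, payoff 111. No gain.

Yes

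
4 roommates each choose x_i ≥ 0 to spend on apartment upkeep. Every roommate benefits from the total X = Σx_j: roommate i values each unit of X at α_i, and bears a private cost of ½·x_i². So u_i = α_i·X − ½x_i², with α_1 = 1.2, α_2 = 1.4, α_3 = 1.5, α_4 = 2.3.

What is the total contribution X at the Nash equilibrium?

Roommate i's FOC: ∂u_i/∂x_i = α_i − x_i = 0, so x_i* = α_i.
NE contributions = (1.2, 1.4, 1.5, 2.3); X = 6.4.

6.4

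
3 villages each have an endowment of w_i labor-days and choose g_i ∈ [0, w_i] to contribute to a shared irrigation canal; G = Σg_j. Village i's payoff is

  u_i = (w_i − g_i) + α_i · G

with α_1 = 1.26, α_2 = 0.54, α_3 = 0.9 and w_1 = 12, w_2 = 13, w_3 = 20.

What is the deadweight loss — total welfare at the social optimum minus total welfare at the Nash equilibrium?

∂u_i/∂g_i = α_i − 1, so village i contributes w_i if α_i > 1, else 0.
α_i > 1 for i ∈ {1}; NE contributions (12, 0, 0), G = 12.
W^NE = Σw_i − G^NE + (Σα_i)·G^NE = 45 + 1.7·12 = 65.4.
Planner: ∂(Σu_j)/∂g_i = Σα_j − 1 = 1.7 > 0, so everyone contributes w_i; G^SO = 45, W^SO = 45 + 1.7·45 = 121.5.
Deadweight loss = 56.1.

56.1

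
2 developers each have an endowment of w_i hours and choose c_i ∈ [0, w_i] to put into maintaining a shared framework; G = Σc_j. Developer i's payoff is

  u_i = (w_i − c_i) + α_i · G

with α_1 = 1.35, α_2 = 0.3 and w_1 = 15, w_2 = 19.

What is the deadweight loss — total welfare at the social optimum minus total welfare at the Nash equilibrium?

∂u_i/∂c_i = α_i − 1, so developer i contributes w_i if α_i > 1, else 0.
α_i > 1 for i ∈ {1}; NE contributions (15, 0), G = 15.
W^NE = Σw_i − G^NE + (Σα_i)·G^NE = 34 + 0.65·15 = 43.75.
Planner: ∂(Σu_j)/∂c_i = Σα_j − 1 = 0.65 > 0, so everyone contributes w_i; G^SO = 34, W^SO = 34 + 0.65·34 = 56.1.
Deadweight loss = 12.35.

12.35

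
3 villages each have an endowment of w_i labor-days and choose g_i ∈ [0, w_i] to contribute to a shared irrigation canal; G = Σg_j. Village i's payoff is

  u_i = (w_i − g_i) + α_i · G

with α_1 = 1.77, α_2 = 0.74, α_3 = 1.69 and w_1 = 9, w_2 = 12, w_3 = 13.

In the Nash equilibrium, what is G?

22

∂u_i/∂g_i = α_i − 1, so village i contributes w_i if α_i > 1, else 0.
α_i > 1 for i ∈ {1, 3}; NE contributions (9, 0, 13), G = 22.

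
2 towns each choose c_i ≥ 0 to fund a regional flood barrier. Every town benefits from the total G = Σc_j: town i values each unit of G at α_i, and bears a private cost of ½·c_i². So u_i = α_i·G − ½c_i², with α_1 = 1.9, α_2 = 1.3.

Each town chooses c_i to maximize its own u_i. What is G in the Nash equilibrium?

Town i's FOC: ∂u_i/∂c_i = α_i − c_i = 0, so c_i* = α_i.
NE contributions = (1.9, 1.3); G = 3.2.

3.2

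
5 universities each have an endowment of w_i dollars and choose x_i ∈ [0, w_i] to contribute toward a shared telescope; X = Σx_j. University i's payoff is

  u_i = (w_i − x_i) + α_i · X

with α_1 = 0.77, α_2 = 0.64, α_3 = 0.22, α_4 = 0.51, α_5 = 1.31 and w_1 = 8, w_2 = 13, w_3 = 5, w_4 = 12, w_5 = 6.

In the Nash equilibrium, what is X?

∂u_i/∂x_i = α_i − 1, so university i contributes w_i if α_i > 1, else 0.
α_i > 1 for i ∈ {5}; NE contributions (0, 0, 0, 0, 6), X = 6.

6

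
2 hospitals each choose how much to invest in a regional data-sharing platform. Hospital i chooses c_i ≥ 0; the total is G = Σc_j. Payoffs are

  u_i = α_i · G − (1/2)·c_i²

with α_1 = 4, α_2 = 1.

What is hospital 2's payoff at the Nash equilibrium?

Hospital i's FOC: ∂u_i/∂c_i = α_i − c_i = 0, so c_i* = α_i.
NE contributions = (4, 1); G = 5.
u_2 = α_2·G − ½·(c_2)² = 1·5 − ½·1² = 4.5.

4.5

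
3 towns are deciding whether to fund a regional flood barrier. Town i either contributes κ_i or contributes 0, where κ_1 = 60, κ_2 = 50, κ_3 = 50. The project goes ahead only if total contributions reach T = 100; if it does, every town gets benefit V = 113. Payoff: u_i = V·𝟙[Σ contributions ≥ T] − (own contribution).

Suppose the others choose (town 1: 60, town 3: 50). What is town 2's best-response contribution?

0

Others' total = 110 ≥ 100; contributing adds cost 50 for no extra benefit.
Best response: 0.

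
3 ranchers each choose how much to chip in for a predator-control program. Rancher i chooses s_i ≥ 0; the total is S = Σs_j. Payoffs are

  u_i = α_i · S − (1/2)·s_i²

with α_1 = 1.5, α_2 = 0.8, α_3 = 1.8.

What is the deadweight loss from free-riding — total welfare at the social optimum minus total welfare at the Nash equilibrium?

11.47

Rancher i's FOC: ∂u_i/∂s_i = α_i − s_i = 0, so s_i* = α_i.
NE contributions = (1.5, 0.8, 1.8); S = 4.1.
W^NE = (Σα)·S − ½Σα_i² = 4.1² − ½·6.13 = 13.745.
Planner sets s_i = Σα_j = 4.1 for every i, so S^SO = 3·4.1 = 12.3.
W^SO = (Σα)·S^SO − ½·3·(Σα)² = (3/2)·4.1² = 25.215.
Deadweight loss = W^SO − W^NE = 11.47.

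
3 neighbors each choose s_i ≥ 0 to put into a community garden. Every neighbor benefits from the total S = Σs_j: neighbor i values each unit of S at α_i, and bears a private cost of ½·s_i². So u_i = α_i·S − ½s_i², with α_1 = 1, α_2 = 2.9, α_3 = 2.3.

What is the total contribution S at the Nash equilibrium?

6.2

Neighbor i's FOC: ∂u_i/∂s_i = α_i − s_i = 0, so s_i* = α_i.
NE contributions = (1, 2.9, 2.3); S = 6.2.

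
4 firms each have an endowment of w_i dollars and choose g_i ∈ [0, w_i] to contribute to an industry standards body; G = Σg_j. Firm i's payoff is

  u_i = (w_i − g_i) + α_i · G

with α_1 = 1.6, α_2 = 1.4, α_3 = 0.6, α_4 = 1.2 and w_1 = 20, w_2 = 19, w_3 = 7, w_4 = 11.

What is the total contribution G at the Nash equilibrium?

∂u_i/∂g_i = α_i − 1, so firm i contributes w_i if α_i > 1, else 0.
α_i > 1 for i ∈ {1, 2, 4}; NE contributions (20, 19, 0, 11), G = 50.

50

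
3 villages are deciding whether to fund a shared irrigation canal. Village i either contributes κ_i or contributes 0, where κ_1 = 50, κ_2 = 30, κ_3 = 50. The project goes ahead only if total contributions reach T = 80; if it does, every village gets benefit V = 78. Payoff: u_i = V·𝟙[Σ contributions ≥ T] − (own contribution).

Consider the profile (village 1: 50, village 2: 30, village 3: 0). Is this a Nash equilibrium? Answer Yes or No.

Total = 80 ≥ 80: provided.
Village 1 (pledges 50, payoff 28): dropping to 0 → total 30, payoff 0. No gain.
Village 2 (pledges 30, payoff 48): dropping to 0 → total 50, payoff 0. No gain.
Village 3 (pledges 0, payoff 78): pledging 50 → total 130, payoff 28. No gain.

Yes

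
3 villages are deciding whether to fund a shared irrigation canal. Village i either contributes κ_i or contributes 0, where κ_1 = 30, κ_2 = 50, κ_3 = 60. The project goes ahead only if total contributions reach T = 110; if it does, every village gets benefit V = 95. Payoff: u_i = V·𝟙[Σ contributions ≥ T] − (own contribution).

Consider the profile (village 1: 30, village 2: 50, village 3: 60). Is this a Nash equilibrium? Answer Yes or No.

Total = 140 ≥ 110: provided.
Village 1 (pledges 30, payoff 65): dropping to 0 → total 110, payoff 95. Profitable deviation.

No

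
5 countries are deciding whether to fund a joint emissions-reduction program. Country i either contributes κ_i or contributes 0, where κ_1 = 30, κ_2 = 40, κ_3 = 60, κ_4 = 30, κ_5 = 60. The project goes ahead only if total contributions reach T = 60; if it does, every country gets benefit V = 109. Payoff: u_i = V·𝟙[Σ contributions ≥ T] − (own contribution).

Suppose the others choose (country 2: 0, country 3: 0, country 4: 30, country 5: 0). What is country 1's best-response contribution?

Others' total = 30. Contributing 30 brings total to 60 ≥ 60: gain V − κ_1 = 79.
Best response: 30.

30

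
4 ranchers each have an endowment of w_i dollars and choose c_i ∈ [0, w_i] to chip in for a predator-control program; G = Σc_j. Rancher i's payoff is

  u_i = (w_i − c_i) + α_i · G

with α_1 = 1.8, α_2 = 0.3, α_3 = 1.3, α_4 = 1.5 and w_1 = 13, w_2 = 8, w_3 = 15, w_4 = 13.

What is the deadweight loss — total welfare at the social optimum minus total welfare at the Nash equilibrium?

∂u_i/∂c_i = α_i − 1, so rancher i contributes w_i if α_i > 1, else 0.
α_i > 1 for i ∈ {1, 3, 4}; NE contributions (13, 0, 15, 13), G = 41.
W^NE = Σw_i − G^NE + (Σα_i)·G^NE = 49 + 3.9·41 = 208.9.
Planner: ∂(Σu_j)/∂c_i = Σα_j − 1 = 3.9 > 0, so everyone contributes w_i; G^SO = 49, W^SO = 49 + 3.9·49 = 240.1.
Deadweight loss = 31.2.

31.2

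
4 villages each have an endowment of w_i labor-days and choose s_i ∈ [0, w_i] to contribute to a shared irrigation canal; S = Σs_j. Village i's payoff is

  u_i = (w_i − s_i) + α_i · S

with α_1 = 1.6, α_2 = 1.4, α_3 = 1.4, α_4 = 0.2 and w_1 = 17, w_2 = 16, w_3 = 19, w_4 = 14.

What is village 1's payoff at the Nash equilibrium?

83.2

∂u_i/∂s_i = α_i − 1, so village i contributes w_i if α_i > 1, else 0.
α_i > 1 for i ∈ {1, 2, 3}; NE contributions (17, 16, 19, 0), S = 52.
u_1 = (17 − 17) + 1.6·52 = 83.2.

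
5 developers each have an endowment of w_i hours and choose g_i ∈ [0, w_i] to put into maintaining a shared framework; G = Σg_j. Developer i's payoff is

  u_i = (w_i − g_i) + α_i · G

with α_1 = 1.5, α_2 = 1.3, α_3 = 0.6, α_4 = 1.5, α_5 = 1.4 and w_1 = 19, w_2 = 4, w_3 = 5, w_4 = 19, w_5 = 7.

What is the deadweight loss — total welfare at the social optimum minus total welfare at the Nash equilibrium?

∂u_i/∂g_i = α_i − 1, so developer i contributes w_i if α_i > 1, else 0.
α_i > 1 for i ∈ {1, 2, 4, 5}; NE contributions (19, 4, 0, 19, 7), G = 49.
W^NE = Σw_i − G^NE + (Σα_i)·G^NE = 54 + 5.3·49 = 313.7.
Planner: ∂(Σu_j)/∂g_i = Σα_j − 1 = 5.3 > 0, so everyone contributes w_i; G^SO = 54, W^SO = 54 + 5.3·54 = 340.2.
Deadweight loss = 26.5.

26.5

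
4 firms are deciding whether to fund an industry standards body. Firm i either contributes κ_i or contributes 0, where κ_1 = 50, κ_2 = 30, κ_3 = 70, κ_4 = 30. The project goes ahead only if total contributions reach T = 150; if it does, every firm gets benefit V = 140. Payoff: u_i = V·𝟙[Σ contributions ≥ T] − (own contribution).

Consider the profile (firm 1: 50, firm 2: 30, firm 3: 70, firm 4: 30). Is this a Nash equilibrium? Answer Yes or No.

Total = 180 ≥ 150: provided.
Firm 1 (pledges 50, payoff 90): dropping to 0 → total 130, payoff 0. No gain.
Firm 2 (pledges 30, payoff 110): dropping to 0 → total 150, payoff 140. Profitable deviation.

No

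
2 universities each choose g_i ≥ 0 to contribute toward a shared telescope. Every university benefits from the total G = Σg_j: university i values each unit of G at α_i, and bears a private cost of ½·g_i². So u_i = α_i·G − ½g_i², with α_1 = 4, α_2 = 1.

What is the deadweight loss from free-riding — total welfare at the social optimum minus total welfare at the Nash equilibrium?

University i's FOC: ∂u_i/∂g_i = α_i − g_i = 0, so g_i* = α_i.
NE contributions = (4, 1); G = 5.
W^NE = (Σα)·G − ½Σα_i² = 5² − ½·17 = 16.5.
Planner sets g_i = Σα_j = 5 for every i, so G^SO = 2·5 = 10.
W^SO = (Σα)·G^SO − ½·2·(Σα)² = (2/2)·5² = 25.
Deadweight loss = W^SO − W^NE = 8.5.

8.5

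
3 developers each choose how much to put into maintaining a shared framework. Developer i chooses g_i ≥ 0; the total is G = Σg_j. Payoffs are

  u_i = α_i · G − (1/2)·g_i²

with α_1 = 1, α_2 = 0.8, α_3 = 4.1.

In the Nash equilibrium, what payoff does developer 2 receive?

4.4

Developer i's FOC: ∂u_i/∂g_i = α_i − g_i = 0, so g_i* = α_i.
NE contributions = (1, 0.8, 4.1); G = 5.9.
u_2 = α_2·G − ½·(g_2)² = 0.8·5.9 − ½·0.8² = 4.4.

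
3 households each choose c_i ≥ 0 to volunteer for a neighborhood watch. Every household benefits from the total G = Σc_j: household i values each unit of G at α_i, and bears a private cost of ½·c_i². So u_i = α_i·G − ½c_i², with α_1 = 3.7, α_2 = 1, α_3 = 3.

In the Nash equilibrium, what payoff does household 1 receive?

Household i's FOC: ∂u_i/∂c_i = α_i − c_i = 0, so c_i* = α_i.
NE contributions = (3.7, 1, 3); G = 7.7.
u_1 = α_1·G − ½·(c_1)² = 3.7·7.7 − ½·3.7² = 21.645.

21.645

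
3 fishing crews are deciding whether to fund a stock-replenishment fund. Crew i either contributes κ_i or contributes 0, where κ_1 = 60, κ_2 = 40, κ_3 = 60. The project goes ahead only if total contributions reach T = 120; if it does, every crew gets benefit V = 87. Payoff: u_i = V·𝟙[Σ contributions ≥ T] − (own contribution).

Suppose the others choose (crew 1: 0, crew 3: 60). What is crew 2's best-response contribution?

0

Others' total = 60. Even contributing 40 gives 100 < 120: no benefit either way.
Best response: 0.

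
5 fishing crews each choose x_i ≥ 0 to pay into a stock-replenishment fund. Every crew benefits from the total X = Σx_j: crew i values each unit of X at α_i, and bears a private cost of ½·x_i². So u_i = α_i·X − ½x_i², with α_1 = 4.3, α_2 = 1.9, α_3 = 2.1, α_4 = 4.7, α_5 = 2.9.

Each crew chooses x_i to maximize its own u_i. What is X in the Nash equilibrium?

Crew i's FOC: ∂u_i/∂x_i = α_i − x_i = 0, so x_i* = α_i.
NE contributions = (4.3, 1.9, 2.1, 4.7, 2.9); X = 15.9.

15.9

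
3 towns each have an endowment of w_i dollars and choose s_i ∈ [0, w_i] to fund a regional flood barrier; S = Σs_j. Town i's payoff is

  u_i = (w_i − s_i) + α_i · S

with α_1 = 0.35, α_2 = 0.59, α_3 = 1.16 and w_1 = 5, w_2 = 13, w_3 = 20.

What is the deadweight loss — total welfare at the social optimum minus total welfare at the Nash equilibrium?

∂u_i/∂s_i = α_i − 1, so town i contributes w_i if α_i > 1, else 0.
α_i > 1 for i ∈ {3}; NE contributions (0, 0, 20), S = 20.
W^NE = Σw_i − S^NE + (Σα_i)·S^NE = 38 + 1.1·20 = 60.
Planner: ∂(Σu_j)/∂s_i = Σα_j − 1 = 1.1 > 0, so everyone contributes w_i; S^SO = 38, W^SO = 38 + 1.1·38 = 79.8.
Deadweight loss = 19.8.

19.8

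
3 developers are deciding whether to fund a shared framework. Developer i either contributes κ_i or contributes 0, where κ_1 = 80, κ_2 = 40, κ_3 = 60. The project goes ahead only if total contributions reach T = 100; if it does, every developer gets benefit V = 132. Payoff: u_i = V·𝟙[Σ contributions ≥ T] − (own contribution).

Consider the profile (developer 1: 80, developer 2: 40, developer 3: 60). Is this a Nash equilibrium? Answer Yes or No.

Total = 180 ≥ 100: provided.
Developer 1 (pledges 80, payoff 52): dropping to 0 → total 100, payoff 132. Profitable deviation.

No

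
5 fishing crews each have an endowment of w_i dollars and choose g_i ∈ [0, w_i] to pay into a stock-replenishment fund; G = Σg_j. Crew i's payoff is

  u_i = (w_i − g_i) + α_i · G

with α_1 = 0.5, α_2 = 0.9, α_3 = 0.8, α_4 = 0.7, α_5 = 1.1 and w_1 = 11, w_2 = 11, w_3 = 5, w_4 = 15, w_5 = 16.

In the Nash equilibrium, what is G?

16

∂u_i/∂g_i = α_i − 1, so crew i contributes w_i if α_i > 1, else 0.
α_i > 1 for i ∈ {5}; NE contributions (0, 0, 0, 0, 16), G = 16.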